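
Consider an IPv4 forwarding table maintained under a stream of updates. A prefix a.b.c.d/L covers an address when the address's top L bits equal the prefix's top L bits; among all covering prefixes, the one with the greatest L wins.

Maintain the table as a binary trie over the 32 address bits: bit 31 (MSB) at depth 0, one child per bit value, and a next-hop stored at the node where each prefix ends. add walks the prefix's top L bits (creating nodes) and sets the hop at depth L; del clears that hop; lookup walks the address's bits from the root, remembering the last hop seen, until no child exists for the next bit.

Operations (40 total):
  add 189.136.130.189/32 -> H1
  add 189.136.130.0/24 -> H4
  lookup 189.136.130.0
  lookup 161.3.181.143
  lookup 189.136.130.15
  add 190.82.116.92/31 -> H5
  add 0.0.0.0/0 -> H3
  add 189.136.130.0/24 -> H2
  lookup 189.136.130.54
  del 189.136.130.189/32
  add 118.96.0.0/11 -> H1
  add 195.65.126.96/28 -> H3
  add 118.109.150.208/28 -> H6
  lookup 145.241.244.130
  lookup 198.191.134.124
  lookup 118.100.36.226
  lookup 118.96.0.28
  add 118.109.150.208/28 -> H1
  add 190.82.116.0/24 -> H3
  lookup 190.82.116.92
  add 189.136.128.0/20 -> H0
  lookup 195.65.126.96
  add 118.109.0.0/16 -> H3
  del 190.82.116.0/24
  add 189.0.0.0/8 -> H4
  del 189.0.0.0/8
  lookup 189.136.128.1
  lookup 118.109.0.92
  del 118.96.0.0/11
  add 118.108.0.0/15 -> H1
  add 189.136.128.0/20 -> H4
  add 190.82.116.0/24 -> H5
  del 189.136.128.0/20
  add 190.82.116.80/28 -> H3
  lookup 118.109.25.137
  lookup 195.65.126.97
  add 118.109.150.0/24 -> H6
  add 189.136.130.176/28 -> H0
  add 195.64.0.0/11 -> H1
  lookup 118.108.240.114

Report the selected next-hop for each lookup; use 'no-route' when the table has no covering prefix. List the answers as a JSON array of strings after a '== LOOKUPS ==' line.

Apply in order:
  add 189.136.130.189/32 -> H1 at depth 32
  add 189.136.130.0/24 -> H4 at depth 24
  lookup 189.136.130.0: bits 101111011000100010000010 walk d0:-→d1:-→d2:-→d3:-→d4:-→d5:-→d6:-→d7:-→d8:-→d9:-→d10:-→d11:-→d12:-→d13:-→d14:-→d15:-→d16:-→d17:-→d18:-→d19:-→d20:-→d21:-→d22:-→d23:-→d24:H4 -> H4
  lookup 161.3.181.143: bits 101 walk d0:-→d1:-→d2:-→d3:- -> no-route
  lookup 189.136.130.15: bits 101111011000100010000010 walk d0:-→d1:-→d2:-→d3:-→d4:-→d5:-→d6:-→d7:-→d8:-→d9:-→d10:-→d11:-→d12:-→d13:-→d14:-→d15:-→d16:-→d17:-→d18:-→d19:-→d20:-→d21:-→d22:-→d23:-→d24:H4 -> H4
  add 190.82.116.92/31 -> H5 at depth 31
  add 0.0.0.0/0 -> H3 at depth 0
  add 189.136.130.0/24 -> H2 at depth 24
  lookup 189.136.130.54: bits 101111011000100010000010 walk d0:H3→d1:-→d2:-→d3:-→d4:-→d5:-→d6:-→d7:-→d8:-→d9:-→d10:-→d11:-→d12:-→d13:-→d14:-→d15:-→d16:-→d17:-→d18:-→d19:-→d20:-→d21:-→d22:-→d23:-→d24:H2 -> H2
  - 189.136.130.189/32 clear@32
  add 118.96.0.0/11 -> H1 at depth 11
  add 195.65.126.96/28 -> H3 at depth 28
  add 118.109.150.208/28 -> H6 at depth 28
  lookup 145.241.244.130: bits 10 walk d0:H3→d1:-→d2:- -> H3
  lookup 198.191.134.124: bits 11000 walk d0:H3→d1:-→d2:-→d3:-→d4:-→d5:- -> H3
  lookup 118.100.36.226: bits 011101100110 walk d0:H3→d1:-→d2:-→d3:-→d4:-→d5:-→d6:-→d7:-→d8:-→d9:-→d10:-→d11:H1→d12:- -> H1
  lookup 118.96.0.28: bits 011101100110 walk d0:H3→d1:-→d2:-→d3:-→d4:-→d5:-→d6:-→d7:-→d8:-→d9:-→d10:-→d11:H1→d12:- -> H1
  add 118.109.150.208/28 -> H1 at depth 28
  add 190.82.116.0/24 -> H3 at depth 24
  lookup 190.82.116.92: bits 1011111001010010011101000101110 walk d0:H3→d1:-→d2:-→d3:-→d4:-→d5:-→d6:-→d7:-→d8:-→d9:-→d10:-→d11:-→d12:-→d13:-→d14:-→d15:-→d16:-→d17:-→d18:-→d19:-→d20:-→d21:-→d22:-→d23:-→d24:H3→d25:-→d26:-→d27:-→d28:-→d29:-→d30:-→d31:H5 -> H5
  add 189.136.128.0/20 -> H0 at depth 20
  lookup 195.65.126.96: bits 1100001101000001011111100110 walk d0:H3→d1:-→d2:-→d3:-→d4:-→d5:-→d6:-→d7:-→d8:-→d9:-→d10:-→d11:-→d12:-→d13:-→d14:-→d15:-→d16:-→d17:-→d18:-→d19:-→d20:-→d21:-→d22:-→d23:-→d24:-→d25:-→d26:-→d27:-→d28:H3 -> H3
  add 118.109.0.0/16 -> H3 at depth 16
  - 190.82.116.0/24 clear@24
  add 189.0.0.0/8 -> H4 at depth 8
  - 189.0.0.0/8 clear@8
  lookup 189.136.128.1: bits 1011110110001000100000 walk d0:H3→d1:-→d2:-→d3:-→d4:-→d5:-→d6:-→d7:-→d8:-→d9:-→d10:-→d11:-→d12:-→d13:-→d14:-→d15:-→d16:-→d17:-→d18:-→d19:-→d20:H0→d21:-→d22:- -> H0
  lookup 118.109.0.92: bits 0111011001101101 walk d0:H3→d1:-→d2:-→d3:-→d4:-→d5:-→d6:-→d7:-→d8:-→d9:-→d10:-→d11:H1→d12:-→d13:-→d14:-→d15:-→d16:H3 -> H3
  - 118.96.0.0/11 clear@11
  add 118.108.0.0/15 -> H1 at depth 15
  add 189.136.128.0/20 -> H4 at depth 20
  add 190.82.116.0/24 -> H5 at depth 24
  - 189.136.128.0/20 clear@20
  add 190.82.116.80/28 -> H3 at depth 28
  lookup 118.109.25.137: bits 0111011001101101 walk d0:H3→d1:-→d2:-→d3:-→d4:-→d5:-→d6:-→d7:-→d8:-→d9:-→d10:-→d11:-→d12:-→d13:-→d14:-→d15:H1→d16:H3 -> H3
  lookup 195.65.126.97: bits 1100001101000001011111100110 walk d0:H3→d1:-→d2:-→d3:-→d4:-→d5:-→d6:-→d7:-→d8:-→d9:-→d10:-→d11:-→d12:-→d13:-→d14:-→d15:-→d16:-→d17:-→d18:-→d19:-→d20:-→d21:-→d22:-→d23:-→d24:-→d25:-→d26:-→d27:-→d28:H3 -> H3
  add 118.109.150.0/24 -> H6 at depth 24
  add 189.136.130.176/28 -> H0 at depth 28
  add 195.64.0.0/11 -> H1 at depth 11
  lookup 118.108.240.114: bits 011101100110110 walk d0:H3→d1:-→d2:-→d3:-→d4:-→d5:-→d6:-→d7:-→d8:-→d9:-→d10:-→d11:-→d12:-→d13:-→d14:-→d15:H1 -> H1

== LOOKUPS ==
["H4","no-route","H4","H2","H3","H3","H1","H1","H5","H3","H0","H3","H3","H3","H1"]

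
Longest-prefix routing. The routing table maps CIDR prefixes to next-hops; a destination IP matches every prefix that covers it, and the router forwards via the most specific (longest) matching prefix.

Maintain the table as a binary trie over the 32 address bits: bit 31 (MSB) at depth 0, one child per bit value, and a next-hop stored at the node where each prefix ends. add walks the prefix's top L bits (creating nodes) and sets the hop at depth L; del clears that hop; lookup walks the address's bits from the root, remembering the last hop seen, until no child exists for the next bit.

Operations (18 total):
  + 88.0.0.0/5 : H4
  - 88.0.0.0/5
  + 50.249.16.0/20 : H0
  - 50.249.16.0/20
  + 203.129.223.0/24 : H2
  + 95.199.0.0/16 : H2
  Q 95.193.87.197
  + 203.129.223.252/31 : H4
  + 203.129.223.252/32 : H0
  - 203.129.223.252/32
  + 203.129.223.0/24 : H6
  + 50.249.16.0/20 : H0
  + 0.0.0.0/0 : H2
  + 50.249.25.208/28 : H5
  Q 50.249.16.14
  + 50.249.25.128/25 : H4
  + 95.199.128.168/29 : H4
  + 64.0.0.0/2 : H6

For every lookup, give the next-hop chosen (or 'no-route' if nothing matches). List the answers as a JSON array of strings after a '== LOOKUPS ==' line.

Process each operation:
  add 88.0.0.0/5 -> H4 at depth 5
  del 88.0.0.0/5 (clear depth 5)
  add 50.249.16.0/20 -> H0 at depth 20
  del 50.249.16.0/20 (clear depth 20)
  add 203.129.223.0/24 -> H2 at depth 24
  add 95.199.0.0/16 -> H2 at depth 16
  ? 95.193.87.197  path d0:-→d1:-→d2:-→d3:-→d4:-→d5:-→d6:-→d7:-→d8:-→d9:-→d10:-→d11:-→d12:-→d13:-  best=no-route
  add 203.129.223.252/31 -> H4 at depth 31
  add 203.129.223.252/32 -> H0 at depth 32
  del 203.129.223.252/32 (clear depth 32)
  add 203.129.223.0/24 -> H6 at depth 24
  add 50.249.16.0/20 -> H0 at depth 20
  add 0.0.0.0/0 -> H2 at depth 0
  add 50.249.25.208/28 -> H5 at depth 28
  ? 50.249.16.14  path d0:H2→d1:-→d2:-→d3:-→d4:-→d5:-→d6:-→d7:-→d8:-→d9:-→d10:-→d11:-→d12:-→d13:-→d14:-→d15:-→d16:-→d17:-→d18:-→d19:-→d20:H0  best=H0
  add 50.249.25.128/25 -> H4 at depth 25
  add 95.199.128.168/29 -> H4 at depth 29
  add 64.0.0.0/2 -> H6 at depth 2

== LOOKUPS ==
["no-route","H0"]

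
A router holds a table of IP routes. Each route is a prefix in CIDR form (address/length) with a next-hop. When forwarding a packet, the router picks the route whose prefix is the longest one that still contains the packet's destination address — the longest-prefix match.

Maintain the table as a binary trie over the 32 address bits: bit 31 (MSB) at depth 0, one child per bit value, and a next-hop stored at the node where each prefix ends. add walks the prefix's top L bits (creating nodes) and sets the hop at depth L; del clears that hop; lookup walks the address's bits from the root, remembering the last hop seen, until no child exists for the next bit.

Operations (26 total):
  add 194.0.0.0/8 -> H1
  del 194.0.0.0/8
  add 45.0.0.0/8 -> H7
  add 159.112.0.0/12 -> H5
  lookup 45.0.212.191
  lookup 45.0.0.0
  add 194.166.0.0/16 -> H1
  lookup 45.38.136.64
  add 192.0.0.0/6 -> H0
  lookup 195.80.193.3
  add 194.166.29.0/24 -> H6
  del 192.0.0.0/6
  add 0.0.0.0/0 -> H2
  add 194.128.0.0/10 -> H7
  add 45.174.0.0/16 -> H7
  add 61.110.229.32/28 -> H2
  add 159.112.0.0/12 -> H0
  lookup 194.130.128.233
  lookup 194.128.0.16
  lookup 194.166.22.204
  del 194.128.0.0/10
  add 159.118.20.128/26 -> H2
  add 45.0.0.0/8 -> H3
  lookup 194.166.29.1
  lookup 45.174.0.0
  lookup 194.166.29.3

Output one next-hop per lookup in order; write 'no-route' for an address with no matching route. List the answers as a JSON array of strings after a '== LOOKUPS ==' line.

Apply in order:
  + 194.0.0.0/8 (H1) depth=8
  - 194.0.0.0/8 clear@8
  + 45.0.0.0/8 (H7) depth=8
  + 159.112.0.0/12 (H5) depth=12
  ? 45.0.212.191  path d0:-→d1:-→d2:-→d3:-→d4:-→d5:-→d6:-→d7:-→d8:H7  best=H7
  ? 45.0.0.0  path d0:-→d1:-→d2:-→d3:-→d4:-→d5:-→d6:-→d7:-→d8:H7  best=H7
  + 194.166.0.0/16 (H1) depth=16
  ? 45.38.136.64  path d0:-→d1:-→d2:-→d3:-→d4:-→d5:-→d6:-→d7:-→d8:H7  best=H7
  + 192.0.0.0/6 (H0) depth=6
  ? 195.80.193.3  path d0:-→d1:-→d2:-→d3:-→d4:-→d5:-→d6:H0→d7:-  best=H0
  + 194.166.29.0/24 (H6) depth=24
  - 192.0.0.0/6 clear@6
  + 0.0.0.0/0 (H2) depth=0
  + 194.128.0.0/10 (H7) depth=10
  + 45.174.0.0/16 (H7) depth=16
  + 61.110.229.32/28 (H2) depth=28
  + 159.112.0.0/12 (H0) depth=12
  ? 194.130.128.233  path d0:H2→d1:-→d2:-→d3:-→d4:-→d5:-→d6:-→d7:-→d8:-→d9:-→d10:H7  best=H7
  ? 194.128.0.16  path d0:H2→d1:-→d2:-→d3:-→d4:-→d5:-→d6:-→d7:-→d8:-→d9:-→d10:H7  best=H7
  ? 194.166.22.204  path d0:H2→d1:-→d2:-→d3:-→d4:-→d5:-→d6:-→d7:-→d8:-→d9:-→d10:H7→d11:-→d12:-→d13:-→d14:-→d15:-→d16:H1→d17:-→d18:-→d19:-→d20:-  best=H1
  - 194.128.0.0/10 clear@10
  + 159.118.20.128/26 (H2) depth=26
  + 45.0.0.0/8 (H3) depth=8
  ? 194.166.29.1  path d0:H2→d1:-→d2:-→d3:-→d4:-→d5:-→d6:-→d7:-→d8:-→d9:-→d10:-→d11:-→d12:-→d13:-→d14:-→d15:-→d16:H1→d17:-→d18:-→d19:-→d20:-→d21:-→d22:-→d23:-→d24:H6  best=H6
  ? 45.174.0.0  path d0:H2→d1:-→d2:-→d3:-→d4:-→d5:-→d6:-→d7:-→d8:H3→d9:-→d10:-→d11:-→d12:-→d13:-→d14:-→d15:-→d16:H7  best=H7
  ? 194.166.29.3  path d0:H2→d1:-→d2:-→d3:-→d4:-→d5:-→d6:-→d7:-→d8:-→d9:-→d10:-→d11:-→d12:-→d13:-→d14:-→d15:-→d16:H1→d17:-→d18:-→d19:-→d20:-→d21:-→d22:-→d23:-→d24:H6  best=H6

== LOOKUPS ==
["H7","H7","H7","H0","H7","H7","H1","H6","H7","H6"]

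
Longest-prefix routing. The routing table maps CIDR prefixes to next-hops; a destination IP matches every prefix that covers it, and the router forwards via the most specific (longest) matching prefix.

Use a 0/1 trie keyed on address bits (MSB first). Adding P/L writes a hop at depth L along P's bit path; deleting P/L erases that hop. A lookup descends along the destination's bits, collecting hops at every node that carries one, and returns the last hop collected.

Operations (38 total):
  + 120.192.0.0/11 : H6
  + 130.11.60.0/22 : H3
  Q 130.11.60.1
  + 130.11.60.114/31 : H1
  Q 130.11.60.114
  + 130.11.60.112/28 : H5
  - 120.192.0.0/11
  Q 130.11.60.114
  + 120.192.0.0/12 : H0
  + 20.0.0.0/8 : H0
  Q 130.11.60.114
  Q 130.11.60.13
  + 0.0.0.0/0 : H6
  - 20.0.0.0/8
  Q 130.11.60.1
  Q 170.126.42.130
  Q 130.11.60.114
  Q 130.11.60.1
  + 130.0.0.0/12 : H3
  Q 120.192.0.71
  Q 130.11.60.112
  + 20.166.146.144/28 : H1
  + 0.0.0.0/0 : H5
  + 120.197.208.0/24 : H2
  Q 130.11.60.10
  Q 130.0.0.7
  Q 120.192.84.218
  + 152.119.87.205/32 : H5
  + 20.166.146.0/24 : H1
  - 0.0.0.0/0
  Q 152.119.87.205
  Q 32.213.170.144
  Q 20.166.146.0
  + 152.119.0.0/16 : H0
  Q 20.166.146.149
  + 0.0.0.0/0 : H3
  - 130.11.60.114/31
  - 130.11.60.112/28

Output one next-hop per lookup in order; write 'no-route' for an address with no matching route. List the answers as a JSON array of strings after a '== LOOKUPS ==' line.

Apply in order:
  + 120.192.0.0/11 (H6) depth=11
  + 130.11.60.0/22 (H3) depth=22
  Q 130.11.60.1: descend 1000001000001011001111 ; hops seen [H3] ; pick H3
  + 130.11.60.114/31 (H1) depth=31
  Q 130.11.60.114: descend 1000001000001011001111000111001 ; hops seen [H3,H1] ; pick H1
  + 130.11.60.112/28 (H5) depth=28
  del 120.192.0.0/11 (clear depth 11)
  Q 130.11.60.114: descend 1000001000001011001111000111001 ; hops seen [H3,H5,H1] ; pick H1
  + 120.192.0.0/12 (H0) depth=12
  + 20.0.0.0/8 (H0) depth=8
  Q 130.11.60.114: descend 1000001000001011001111000111001 ; hops seen [H3,H5,H1] ; pick H1
  Q 130.11.60.13: descend 1000001000001011001111000 ; hops seen [H3] ; pick H3
  + 0.0.0.0/0 (H6) depth=0
  del 20.0.0.0/8 (clear depth 8)
  Q 130.11.60.1: descend 1000001000001011001111000 ; hops seen [H6,H3] ; pick H3
  Q 170.126.42.130: descend 10 ; hops seen [H6] ; pick H6
  Q 130.11.60.114: descend 1000001000001011001111000111001 ; hops seen [H6,H3,H5,H1] ; pick H1
  Q 130.11.60.1: descend 1000001000001011001111000 ; hops seen [H6,H3] ; pick H3
  + 130.0.0.0/12 (H3) depth=12
  Q 120.192.0.71: descend 011110001100 ; hops seen [H6,H0] ; pick H0
  Q 130.11.60.112: descend 100000100000101100111100011100 ; hops seen [H6,H3,H3,H5] ; pick H5
  + 20.166.146.144/28 (H1) depth=28
  + 0.0.0.0/0 (H5) depth=0
  + 120.197.208.0/24 (H2) depth=24
  Q 130.11.60.10: descend 1000001000001011001111000 ; hops seen [H5,H3,H3] ; pick H3
  Q 130.0.0.7: descend 100000100000 ; hops seen [H5,H3] ; pick H3
  Q 120.192.84.218: descend 0111100011000 ; hops seen [H5,H0] ; pick H0
  + 152.119.87.205/32 (H5) depth=32
  + 20.166.146.0/24 (H1) depth=24
  del 0.0.0.0/0 (clear depth 0)
  Q 152.119.87.205: descend 10011000011101110101011111001101 ; hops seen [H5] ; pick H5
  Q 32.213.170.144: descend 00 ; hops seen [∅] ; pick no-route
  Q 20.166.146.0: descend 000101001010011010010010 ; hops seen [H1] ; pick H1
  + 152.119.0.0/16 (H0) depth=16
  Q 20.166.146.149: descend 0001010010100110100100101001 ; hops seen [H1,H1] ; pick H1
  + 0.0.0.0/0 (H3) depth=0
  del 130.11.60.114/31 (clear depth 31)
  del 130.11.60.112/28 (clear depth 28)

== LOOKUPS ==
["H3","H1","H1","H1","H3","H3","H6","H1","H3","H0","H5","H3","H3","H0","H5","no-route","H1","H1"]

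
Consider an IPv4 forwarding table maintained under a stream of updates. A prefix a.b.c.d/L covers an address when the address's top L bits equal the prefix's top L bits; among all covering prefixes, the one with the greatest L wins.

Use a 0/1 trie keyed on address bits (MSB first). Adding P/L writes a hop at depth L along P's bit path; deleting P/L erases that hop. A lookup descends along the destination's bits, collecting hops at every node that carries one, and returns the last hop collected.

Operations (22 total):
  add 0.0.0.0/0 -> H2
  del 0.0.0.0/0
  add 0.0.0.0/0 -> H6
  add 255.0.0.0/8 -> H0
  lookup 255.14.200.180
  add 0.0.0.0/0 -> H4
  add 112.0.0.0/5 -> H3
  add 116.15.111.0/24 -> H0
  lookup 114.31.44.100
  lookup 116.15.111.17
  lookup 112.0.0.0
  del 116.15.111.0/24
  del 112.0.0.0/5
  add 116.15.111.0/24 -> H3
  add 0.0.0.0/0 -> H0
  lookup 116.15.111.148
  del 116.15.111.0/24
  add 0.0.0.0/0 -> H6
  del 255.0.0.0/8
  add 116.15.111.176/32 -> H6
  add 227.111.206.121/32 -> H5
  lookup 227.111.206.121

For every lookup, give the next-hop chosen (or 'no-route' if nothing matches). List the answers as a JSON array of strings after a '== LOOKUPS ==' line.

Trace:
  + 0.0.0.0/0 (H2) depth=0
  - 0.0.0.0/0 clear@0
  + 0.0.0.0/0 (H6) depth=0
  + 255.0.0.0/8 (H0) depth=8
  ? 255.14.200.180  path d0:H6→d1:-→d2:-→d3:-→d4:-→d5:-→d6:-→d7:-→d8:H0  best=H0
  + 0.0.0.0/0 (H4) depth=0
  + 112.0.0.0/5 (H3) depth=5
  + 116.15.111.0/24 (H0) depth=24
  ? 114.31.44.100  path d0:H4→d1:-→d2:-→d3:-→d4:-→d5:H3  best=H3
  ? 116.15.111.17  path d0:H4→d1:-→d2:-→d3:-→d4:-→d5:H3→d6:-→d7:-→d8:-→d9:-→d10:-→d11:-→d12:-→d13:-→d14:-→d15:-→d16:-→d17:-→d18:-→d19:-→d20:-→d21:-→d22:-→d23:-→d24:H0  best=H0
  ? 112.0.0.0  path d0:H4→d1:-→d2:-→d3:-→d4:-→d5:H3  best=H3
  - 116.15.111.0/24 clear@24
  - 112.0.0.0/5 clear@5
  + 116.15.111.0/24 (H3) depth=24
  + 0.0.0.0/0 (H0) depth=0
  ? 116.15.111.148  path d0:H0→d1:-→d2:-→d3:-→d4:-→d5:-→d6:-→d7:-→d8:-→d9:-→d10:-→d11:-→d12:-→d13:-→d14:-→d15:-→d16:-→d17:-→d18:-→d19:-→d20:-→d21:-→d22:-→d23:-→d24:H3  best=H3
  - 116.15.111.0/24 clear@24
  + 0.0.0.0/0 (H6) depth=0
  - 255.0.0.0/8 clear@8
  + 116.15.111.176/32 (H6) depth=32
  + 227.111.206.121/32 (H5) depth=32
  ? 227.111.206.121  path d0:H6→d1:-→d2:-→d3:-→d4:-→d5:-→d6:-→d7:-→d8:-→d9:-→d10:-→d11:-→d12:-→d13:-→d14:-→d15:-→d16:-→d17:-→d18:-→d19:-→d20:-→d21:-→d22:-→d23:-→d24:-→d25:-→d26:-→d27:-→d28:-→d29:-→d30:-→d31:-→d32:H5  best=H5

== LOOKUPS ==
["H0","H3","H0","H3","H3","H5"]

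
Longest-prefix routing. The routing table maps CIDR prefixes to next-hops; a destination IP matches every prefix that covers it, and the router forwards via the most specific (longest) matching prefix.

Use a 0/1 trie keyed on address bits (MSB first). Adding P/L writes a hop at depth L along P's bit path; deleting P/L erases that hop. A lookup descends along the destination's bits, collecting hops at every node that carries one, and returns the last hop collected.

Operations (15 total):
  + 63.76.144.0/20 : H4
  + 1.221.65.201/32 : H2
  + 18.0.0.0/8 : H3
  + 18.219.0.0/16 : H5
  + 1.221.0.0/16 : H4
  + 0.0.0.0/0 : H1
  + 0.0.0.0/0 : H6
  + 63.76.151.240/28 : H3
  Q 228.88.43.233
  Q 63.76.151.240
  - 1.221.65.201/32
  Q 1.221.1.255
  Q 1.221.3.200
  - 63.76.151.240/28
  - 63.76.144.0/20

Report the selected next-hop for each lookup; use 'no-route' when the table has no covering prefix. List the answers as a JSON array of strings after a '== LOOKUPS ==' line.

Process each operation:
  add 63.76.144.0/20 -> H4 at depth 20
  add 1.221.65.201/32 -> H2 at depth 32
  add 18.0.0.0/8 -> H3 at depth 8
  add 18.219.0.0/16 -> H5 at depth 16
  add 1.221.0.0/16 -> H4 at depth 16
  add 0.0.0.0/0 -> H1 at depth 0
  add 0.0.0.0/0 -> H6 at depth 0
  add 63.76.151.240/28 -> H3 at depth 28
  lookup 228.88.43.233: bits ε walk d0:H6 -> H6
  lookup 63.76.151.240: bits 0011111101001100100101111111 walk d0:H6→d1:-→d2:-→d3:-→d4:-→d5:-→d6:-→d7:-→d8:-→d9:-→d10:-→d11:-→d12:-→d13:-→d14:-→d15:-→d16:-→d17:-→d18:-→d19:-→d20:H4→d21:-→d22:-→d23:-→d24:-→d25:-→d26:-→d27:-→d28:H3 -> H3
  del 1.221.65.201/32 (clear depth 32)
  lookup 1.221.1.255: bits 00000001110111010 walk d0:H6→d1:-→d2:-→d3:-→d4:-→d5:-→d6:-→d7:-→d8:-→d9:-→d10:-→d11:-→d12:-→d13:-→d14:-→d15:-→d16:H4→d17:- -> H4
  lookup 1.221.3.200: bits 00000001110111010 walk d0:H6→d1:-→d2:-→d3:-→d4:-→d5:-→d6:-→d7:-→d8:-→d9:-→d10:-→d11:-→d12:-→d13:-→d14:-→d15:-→d16:H4→d17:- -> H4
  del 63.76.151.240/28 (clear depth 28)
  del 63.76.144.0/20 (clear depth 20)

== LOOKUPS ==
["H6","H3","H4","H4"]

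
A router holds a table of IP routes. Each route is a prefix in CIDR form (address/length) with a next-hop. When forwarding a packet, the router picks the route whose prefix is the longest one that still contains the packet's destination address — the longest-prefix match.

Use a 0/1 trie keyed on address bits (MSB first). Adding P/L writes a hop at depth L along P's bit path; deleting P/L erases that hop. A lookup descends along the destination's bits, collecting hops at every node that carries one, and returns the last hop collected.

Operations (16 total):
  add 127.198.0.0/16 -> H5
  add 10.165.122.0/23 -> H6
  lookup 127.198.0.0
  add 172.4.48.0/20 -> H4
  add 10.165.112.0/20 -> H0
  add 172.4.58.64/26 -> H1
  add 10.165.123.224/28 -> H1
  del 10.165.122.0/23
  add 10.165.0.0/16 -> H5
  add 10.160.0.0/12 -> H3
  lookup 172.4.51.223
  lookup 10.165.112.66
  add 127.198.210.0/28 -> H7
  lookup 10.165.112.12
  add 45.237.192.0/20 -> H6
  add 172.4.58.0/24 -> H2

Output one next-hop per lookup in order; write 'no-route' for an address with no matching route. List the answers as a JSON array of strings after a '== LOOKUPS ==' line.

Apply in order:
  + 127.198.0.0/16 (H5) depth=16
  + 10.165.122.0/23 (H6) depth=23
  ? 127.198.0.0  path d0:-→d1:-→d2:-→d3:-→d4:-→d5:-→d6:-→d7:-→d8:-→d9:-→d10:-→d11:-→d12:-→d13:-→d14:-→d15:-→d16:H5  best=H5
  + 172.4.48.0/20 (H4) depth=20
  + 10.165.112.0/20 (H0) depth=20
  + 172.4.58.64/26 (H1) depth=26
  + 10.165.123.224/28 (H1) depth=28
  del 10.165.122.0/23 (clear depth 23)
  + 10.165.0.0/16 (H5) depth=16
  + 10.160.0.0/12 (H3) depth=12
  ? 172.4.51.223  path d0:-→d1:-→d2:-→d3:-→d4:-→d5:-→d6:-→d7:-→d8:-→d9:-→d10:-→d11:-→d12:-→d13:-→d14:-→d15:-→d16:-→d17:-→d18:-→d19:-→d20:H4  best=H4
  ? 10.165.112.66  path d0:-→d1:-→d2:-→d3:-→d4:-→d5:-→d6:-→d7:-→d8:-→d9:-→d10:-→d11:-→d12:H3→d13:-→d14:-→d15:-→d16:H5→d17:-→d18:-→d19:-→d20:H0  best=H0
  + 127.198.210.0/28 (H7) depth=28
  ? 10.165.112.12  path d0:-→d1:-→d2:-→d3:-→d4:-→d5:-→d6:-→d7:-→d8:-→d9:-→d10:-→d11:-→d12:H3→d13:-→d14:-→d15:-→d16:H5→d17:-→d18:-→d19:-→d20:H0  best=H0
  + 45.237.192.0/20 (H6) depth=20
  + 172.4.58.0/24 (H2) depth=24

== LOOKUPS ==
["H5","H4","H0","H0"]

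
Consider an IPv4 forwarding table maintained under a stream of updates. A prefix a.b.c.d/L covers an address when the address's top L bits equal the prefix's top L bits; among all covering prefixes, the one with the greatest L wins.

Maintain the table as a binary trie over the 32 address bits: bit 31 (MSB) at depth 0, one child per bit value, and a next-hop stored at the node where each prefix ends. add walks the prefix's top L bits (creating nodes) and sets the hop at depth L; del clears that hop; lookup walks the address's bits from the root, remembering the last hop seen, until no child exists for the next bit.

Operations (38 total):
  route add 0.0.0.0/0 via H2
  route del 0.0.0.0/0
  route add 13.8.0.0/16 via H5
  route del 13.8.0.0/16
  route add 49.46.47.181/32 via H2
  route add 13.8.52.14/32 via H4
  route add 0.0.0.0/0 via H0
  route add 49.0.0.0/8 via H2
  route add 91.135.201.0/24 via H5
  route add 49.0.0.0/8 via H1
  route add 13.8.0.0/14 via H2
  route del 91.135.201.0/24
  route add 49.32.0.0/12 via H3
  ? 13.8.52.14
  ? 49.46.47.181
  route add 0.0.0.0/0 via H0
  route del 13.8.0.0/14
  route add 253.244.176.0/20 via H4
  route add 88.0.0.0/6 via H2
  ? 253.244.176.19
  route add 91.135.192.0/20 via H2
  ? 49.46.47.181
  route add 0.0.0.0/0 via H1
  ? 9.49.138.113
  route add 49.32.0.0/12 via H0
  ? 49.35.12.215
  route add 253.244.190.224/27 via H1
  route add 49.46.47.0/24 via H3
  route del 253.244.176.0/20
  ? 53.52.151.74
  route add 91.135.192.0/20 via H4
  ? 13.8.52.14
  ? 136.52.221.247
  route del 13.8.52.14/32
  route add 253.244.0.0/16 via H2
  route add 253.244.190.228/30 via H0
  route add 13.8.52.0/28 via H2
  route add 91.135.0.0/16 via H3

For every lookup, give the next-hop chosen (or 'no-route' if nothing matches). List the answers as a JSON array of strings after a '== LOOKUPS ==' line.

Process each operation:
  add 0.0.0.0/0 -> H2 at depth 0
  del 0.0.0.0/0 (clear depth 0)
  add 13.8.0.0/16 -> H5 at depth 16
  del 13.8.0.0/16 (clear depth 16)
  add 49.46.47.181/32 -> H2 at depth 32
  add 13.8.52.14/32 -> H4 at depth 32
  add 0.0.0.0/0 -> H0 at depth 0
  add 49.0.0.0/8 -> H2 at depth 8
  add 91.135.201.0/24 -> H5 at depth 24
  add 49.0.0.0/8 -> H1 at depth 8
  add 13.8.0.0/14 -> H2 at depth 14
  del 91.135.201.0/24 (clear depth 24)
  add 49.32.0.0/12 -> H3 at depth 12
  lookup 13.8.52.14: bits 00001101000010000011010000001110 walk d0:H0→d1:-→d2:-→d3:-→d4:-→d5:-→d6:-→d7:-→d8:-→d9:-→d10:-→d11:-→d12:-→d13:-→d14:H2→d15:-→d16:-→d17:-→d18:-→d19:-→d20:-→d21:-→d22:-→d23:-→d24:-→d25:-→d26:-→d27:-→d28:-→d29:-→d30:-→d31:-→d32:H4 -> H4
  lookup 49.46.47.181: bits 00110001001011100010111110110101 walk d0:H0→d1:-→d2:-→d3:-→d4:-→d5:-→d6:-→d7:-→d8:H1→d9:-→d10:-→d11:-→d12:H3→d13:-→d14:-→d15:-→d16:-→d17:-→d18:-→d19:-→d20:-→d21:-→d22:-→d23:-→d24:-→d25:-→d26:-→d27:-→d28:-→d29:-→d30:-→d31:-→d32:H2 -> H2
  add 0.0.0.0/0 -> H0 at depth 0
  del 13.8.0.0/14 (clear depth 14)
  add 253.244.176.0/20 -> H4 at depth 20
  add 88.0.0.0/6 -> H2 at depth 6
  lookup 253.244.176.19: bits 11111101111101001011 walk d0:H0→d1:-→d2:-→d3:-→d4:-→d5:-→d6:-→d7:-→d8:-→d9:-→d10:-→d11:-→d12:-→d13:-→d14:-→d15:-→d16:-→d17:-→d18:-→d19:-→d20:H4 -> H4
  add 91.135.192.0/20 -> H2 at depth 20
  lookup 49.46.47.181: bits 00110001001011100010111110110101 walk d0:H0→d1:-→d2:-→d3:-→d4:-→d5:-→d6:-→d7:-→d8:H1→d9:-→d10:-→d11:-→d12:H3→d13:-→d14:-→d15:-→d16:-→d17:-→d18:-→d19:-→d20:-→d21:-→d22:-→d23:-→d24:-→d25:-→d26:-→d27:-→d28:-→d29:-→d30:-→d31:-→d32:H2 -> H2
  add 0.0.0.0/0 -> H1 at depth 0
  lookup 9.49.138.113: bits 00001 walk d0:H1→d1:-→d2:-→d3:-→d4:-→d5:- -> H1
  add 49.32.0.0/12 -> H0 at depth 12
  lookup 49.35.12.215: bits 001100010010 walk d0:H1→d1:-→d2:-→d3:-→d4:-→d5:-→d6:-→d7:-→d8:H1→d9:-→d10:-→d11:-→d12:H0 -> H0
  add 253.244.190.224/27 -> H1 at depth 27
  add 49.46.47.0/24 -> H3 at depth 24
  del 253.244.176.0/20 (clear depth 20)
  lookup 53.52.151.74: bits 00110 walk d0:H1→d1:-→d2:-→d3:-→d4:-→d5:- -> H1
  add 91.135.192.0/20 -> H4 at depth 20
  lookup 13.8.52.14: bits 00001101000010000011010000001110 walk d0:H1→d1:-→d2:-→d3:-→d4:-→d5:-→d6:-→d7:-→d8:-→d9:-→d10:-→d11:-→d12:-→d13:-→d14:-→d15:-→d16:-→d17:-→d18:-→d19:-→d20:-→d21:-→d22:-→d23:-→d24:-→d25:-→d26:-→d27:-→d28:-→d29:-→d30:-→d31:-→d32:H4 -> H4
  lookup 136.52.221.247: bits 1 walk d0:H1→d1:- -> H1
  del 13.8.52.14/32 (clear depth 32)
  add 253.244.0.0/16 -> H2 at depth 16
  add 253.244.190.228/30 -> H0 at depth 30
  add 13.8.52.0/28 -> H2 at depth 28
  add 91.135.0.0/16 -> H3 at depth 16

== LOOKUPS ==
["H4","H2","H4","H2","H1","H0","H1","H4","H1"]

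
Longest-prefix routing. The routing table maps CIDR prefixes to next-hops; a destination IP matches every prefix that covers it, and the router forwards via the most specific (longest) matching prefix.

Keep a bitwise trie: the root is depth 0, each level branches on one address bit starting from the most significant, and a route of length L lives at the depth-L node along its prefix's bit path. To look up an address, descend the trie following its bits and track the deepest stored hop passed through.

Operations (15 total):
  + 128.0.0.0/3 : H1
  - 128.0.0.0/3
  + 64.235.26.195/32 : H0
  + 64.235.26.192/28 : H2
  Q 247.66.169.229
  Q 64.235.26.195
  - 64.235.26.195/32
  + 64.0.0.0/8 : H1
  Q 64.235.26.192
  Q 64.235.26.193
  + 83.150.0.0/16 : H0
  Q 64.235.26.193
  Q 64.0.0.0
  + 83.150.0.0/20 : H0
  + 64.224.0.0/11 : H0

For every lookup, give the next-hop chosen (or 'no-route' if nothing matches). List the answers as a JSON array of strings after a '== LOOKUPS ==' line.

Process each operation:
  add 128.0.0.0/3 -> H1 at depth 3
  - 128.0.0.0/3 clear@3
  add 64.235.26.195/32 -> H0 at depth 32
  add 64.235.26.192/28 -> H2 at depth 28
  ? 247.66.169.229  path d0:-→d1:-  best=no-route
  ? 64.235.26.195  path d0:-→d1:-→d2:-→d3:-→d4:-→d5:-→d6:-→d7:-→d8:-→d9:-→d10:-→d11:-→d12:-→d13:-→d14:-→d15:-→d16:-→d17:-→d18:-→d19:-→d20:-→d21:-→d22:-→d23:-→d24:-→d25:-→d26:-→d27:-→d28:H2→d29:-→d30:-→d31:-→d32:H0  best=H0
  - 64.235.26.195/32 clear@32
  add 64.0.0.0/8 -> H1 at depth 8
  ? 64.235.26.192  path d0:-→d1:-→d2:-→d3:-→d4:-→d5:-→d6:-→d7:-→d8:H1→d9:-→d10:-→d11:-→d12:-→d13:-→d14:-→d15:-→d16:-→d17:-→d18:-→d19:-→d20:-→d21:-→d22:-→d23:-→d24:-→d25:-→d26:-→d27:-→d28:H2→d29:-→d30:-  best=H2
  ? 64.235.26.193  path d0:-→d1:-→d2:-→d3:-→d4:-→d5:-→d6:-→d7:-→d8:H1→d9:-→d10:-→d11:-→d12:-→d13:-→d14:-→d15:-→d16:-→d17:-→d18:-→d19:-→d20:-→d21:-→d22:-→d23:-→d24:-→d25:-→d26:-→d27:-→d28:H2→d29:-→d30:-  best=H2
  add 83.150.0.0/16 -> H0 at depth 16
  ? 64.235.26.193  path d0:-→d1:-→d2:-→d3:-→d4:-→d5:-→d6:-→d7:-→d8:H1→d9:-→d10:-→d11:-→d12:-→d13:-→d14:-→d15:-→d16:-→d17:-→d18:-→d19:-→d20:-→d21:-→d22:-→d23:-→d24:-→d25:-→d26:-→d27:-→d28:H2→d29:-→d30:-  best=H2
  ? 64.0.0.0  path d0:-→d1:-→d2:-→d3:-→d4:-→d5:-→d6:-→d7:-→d8:H1  best=H1
  add 83.150.0.0/20 -> H0 at depth 20
  add 64.224.0.0/11 -> H0 at depth 11

== LOOKUPS ==
["no-route","H0","H2","H2","H2","H1"]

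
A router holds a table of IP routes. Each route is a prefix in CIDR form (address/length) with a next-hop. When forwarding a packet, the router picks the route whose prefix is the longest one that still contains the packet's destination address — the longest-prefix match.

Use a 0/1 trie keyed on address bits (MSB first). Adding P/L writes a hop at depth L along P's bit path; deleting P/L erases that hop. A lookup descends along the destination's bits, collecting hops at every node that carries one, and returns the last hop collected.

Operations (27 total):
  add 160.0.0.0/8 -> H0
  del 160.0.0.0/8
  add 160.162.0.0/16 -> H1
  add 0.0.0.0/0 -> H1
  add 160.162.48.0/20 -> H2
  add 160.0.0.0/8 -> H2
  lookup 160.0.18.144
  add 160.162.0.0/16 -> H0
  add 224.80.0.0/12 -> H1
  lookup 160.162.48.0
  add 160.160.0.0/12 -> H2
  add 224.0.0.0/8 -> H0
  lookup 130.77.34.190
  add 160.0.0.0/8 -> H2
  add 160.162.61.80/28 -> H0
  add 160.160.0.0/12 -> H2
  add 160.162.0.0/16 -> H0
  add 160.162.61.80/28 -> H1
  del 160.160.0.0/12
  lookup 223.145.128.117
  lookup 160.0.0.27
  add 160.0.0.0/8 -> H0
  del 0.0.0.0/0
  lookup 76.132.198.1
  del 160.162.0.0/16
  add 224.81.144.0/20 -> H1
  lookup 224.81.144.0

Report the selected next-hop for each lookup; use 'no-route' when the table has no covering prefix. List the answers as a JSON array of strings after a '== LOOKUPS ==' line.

Process each operation:
  add 160.0.0.0/8 -> H0 at depth 8
  del 160.0.0.0/8 (clear depth 8)
  add 160.162.0.0/16 -> H1 at depth 16
  add 0.0.0.0/0 -> H1 at depth 0
  add 160.162.48.0/20 -> H2 at depth 20
  add 160.0.0.0/8 -> H2 at depth 8
  ? 160.0.18.144  path d0:H1→d1:-→d2:-→d3:-→d4:-→d5:-→d6:-→d7:-→d8:H2  best=H2
  add 160.162.0.0/16 -> H0 at depth 16
  add 224.80.0.0/12 -> H1 at depth 12
  ? 160.162.48.0  path d0:H1→d1:-→d2:-→d3:-→d4:-→d5:-→d6:-→d7:-→d8:H2→d9:-→d10:-→d11:-→d12:-→d13:-→d14:-→d15:-→d16:H0→d17:-→d18:-→d19:-→d20:H2  best=H2
  add 160.160.0.0/12 -> H2 at depth 12
  add 224.0.0.0/8 -> H0 at depth 8
  ? 130.77.34.190  path d0:H1→d1:-→d2:-  best=H1
  add 160.0.0.0/8 -> H2 at depth 8
  add 160.162.61.80/28 -> H0 at depth 28
  add 160.160.0.0/12 -> H2 at depth 12
  add 160.162.0.0/16 -> H0 at depth 16
  add 160.162.61.80/28 -> H1 at depth 28
  del 160.160.0.0/12 (clear depth 12)
  ? 223.145.128.117  path d0:H1→d1:-→d2:-  best=H1
  ? 160.0.0.27  path d0:H1→d1:-→d2:-→d3:-→d4:-→d5:-→d6:-→d7:-→d8:H2  best=H2
  add 160.0.0.0/8 -> H0 at depth 8
  del 0.0.0.0/0 (clear depth 0)
  ? 76.132.198.1  path d0:-  best=no-route
  del 160.162.0.0/16 (clear depth 16)
  add 224.81.144.0/20 -> H1 at depth 20
  ? 224.81.144.0  path d0:-→d1:-→d2:-→d3:-→d4:-→d5:-→d6:-→d7:-→d8:H0→d9:-→d10:-→d11:-→d12:H1→d13:-→d14:-→d15:-→d16:-→d17:-→d18:-→d19:-→d20:H1  best=H1

== LOOKUPS ==
["H2","H2","H1","H1","H2","no-route","H1"]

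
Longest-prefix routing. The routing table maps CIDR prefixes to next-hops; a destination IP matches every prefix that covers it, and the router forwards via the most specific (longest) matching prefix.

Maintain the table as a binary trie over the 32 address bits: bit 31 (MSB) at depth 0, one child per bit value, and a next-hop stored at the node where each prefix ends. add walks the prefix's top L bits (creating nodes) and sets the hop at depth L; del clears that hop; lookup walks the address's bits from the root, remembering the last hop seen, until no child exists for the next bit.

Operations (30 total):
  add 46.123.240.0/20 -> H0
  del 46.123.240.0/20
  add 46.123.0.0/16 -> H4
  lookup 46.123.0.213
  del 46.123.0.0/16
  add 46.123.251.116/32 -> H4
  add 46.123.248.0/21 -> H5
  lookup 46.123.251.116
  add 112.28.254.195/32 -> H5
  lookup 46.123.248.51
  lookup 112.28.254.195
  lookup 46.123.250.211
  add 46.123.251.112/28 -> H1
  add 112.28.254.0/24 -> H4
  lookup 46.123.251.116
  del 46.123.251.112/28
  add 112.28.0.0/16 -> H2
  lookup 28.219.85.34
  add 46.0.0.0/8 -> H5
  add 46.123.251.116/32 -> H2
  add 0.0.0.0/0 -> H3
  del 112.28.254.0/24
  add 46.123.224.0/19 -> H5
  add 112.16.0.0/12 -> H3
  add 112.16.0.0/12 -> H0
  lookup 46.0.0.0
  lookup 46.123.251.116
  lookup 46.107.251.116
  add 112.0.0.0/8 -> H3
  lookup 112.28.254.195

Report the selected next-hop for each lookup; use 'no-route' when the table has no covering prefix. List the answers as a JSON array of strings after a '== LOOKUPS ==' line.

Process each operation:
  + 46.123.240.0/20 (H0) depth=20
  - 46.123.240.0/20 clear@20
  + 46.123.0.0/16 (H4) depth=16
  Q 46.123.0.213: descend 0010111001111011 ; hops seen [H4] ; pick H4
  - 46.123.0.0/16 clear@16
  + 46.123.251.116/32 (H4) depth=32
  + 46.123.248.0/21 (H5) depth=21
  Q 46.123.251.116: descend 00101110011110111111101101110100 ; hops seen [H5,H4] ; pick H4
  + 112.28.254.195/32 (H5) depth=32
  Q 46.123.248.51: descend 0010111001111011111110 ; hops seen [H5] ; pick H5
  Q 112.28.254.195: descend 01110000000111001111111011000011 ; hops seen [H5] ; pick H5
  Q 46.123.250.211: descend 00101110011110111111101 ; hops seen [H5] ; pick H5
  + 46.123.251.112/28 (H1) depth=28
  + 112.28.254.0/24 (H4) depth=24
  Q 46.123.251.116: descend 00101110011110111111101101110100 ; hops seen [H5,H1,H4] ; pick H4
  - 46.123.251.112/28 clear@28
  + 112.28.0.0/16 (H2) depth=16
  Q 28.219.85.34: descend 00 ; hops seen [∅] ; pick no-route
  + 46.0.0.0/8 (H5) depth=8
  + 46.123.251.116/32 (H2) depth=32
  + 0.0.0.0/0 (H3) depth=0
  - 112.28.254.0/24 clear@24
  + 46.123.224.0/19 (H5) depth=19
  + 112.16.0.0/12 (H3) depth=12
  + 112.16.0.0/12 (H0) depth=12
  Q 46.0.0.0: descend 001011100 ; hops seen [H3,H5] ; pick H5
  Q 46.123.251.116: descend 00101110011110111111101101110100 ; hops seen [H3,H5,H5,H5,H2] ; pick H2
  Q 46.107.251.116: descend 00101110011 ; hops seen [H3,H5] ; pick H5
  + 112.0.0.0/8 (H3) depth=8
  Q 112.28.254.195: descend 01110000000111001111111011000011 ; hops seen [H3,H3,H0,H2,H5] ; pick H5

== LOOKUPS ==
["H4","H4","H5","H5","H5","H4","no-route","H5","H2","H5","H5"]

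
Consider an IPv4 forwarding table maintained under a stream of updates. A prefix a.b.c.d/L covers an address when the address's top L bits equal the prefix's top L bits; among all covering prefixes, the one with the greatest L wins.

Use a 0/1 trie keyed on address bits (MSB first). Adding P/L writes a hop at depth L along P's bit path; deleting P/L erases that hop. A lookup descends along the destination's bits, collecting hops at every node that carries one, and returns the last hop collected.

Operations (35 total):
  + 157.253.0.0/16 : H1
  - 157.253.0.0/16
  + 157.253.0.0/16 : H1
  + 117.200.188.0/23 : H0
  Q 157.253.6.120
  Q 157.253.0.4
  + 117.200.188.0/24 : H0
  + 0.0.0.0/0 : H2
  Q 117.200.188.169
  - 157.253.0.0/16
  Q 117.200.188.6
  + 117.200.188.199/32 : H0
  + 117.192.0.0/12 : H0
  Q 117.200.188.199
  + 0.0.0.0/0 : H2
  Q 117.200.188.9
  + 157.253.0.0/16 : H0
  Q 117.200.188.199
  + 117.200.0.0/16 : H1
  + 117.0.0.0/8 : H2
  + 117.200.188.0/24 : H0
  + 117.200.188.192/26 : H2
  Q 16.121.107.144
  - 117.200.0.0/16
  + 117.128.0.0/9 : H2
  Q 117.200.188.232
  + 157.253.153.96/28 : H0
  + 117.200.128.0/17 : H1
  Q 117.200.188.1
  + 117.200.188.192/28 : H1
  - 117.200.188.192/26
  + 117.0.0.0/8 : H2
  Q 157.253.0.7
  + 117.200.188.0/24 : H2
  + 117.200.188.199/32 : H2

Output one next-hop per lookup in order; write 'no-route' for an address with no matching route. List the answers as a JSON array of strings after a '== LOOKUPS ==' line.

Apply in order:
  add 157.253.0.0/16 -> H1 at depth 16
  del 157.253.0.0/16 (clear depth 16)
  add 157.253.0.0/16 -> H1 at depth 16
  add 117.200.188.0/23 -> H0 at depth 23
  Q 157.253.6.120: descend 1001110111111101 ; hops seen [H1] ; pick H1
  Q 157.253.0.4: descend 1001110111111101 ; hops seen [H1] ; pick H1
  add 117.200.188.0/24 -> H0 at depth 24
  add 0.0.0.0/0 -> H2 at depth 0
  Q 117.200.188.169: descend 011101011100100010111100 ; hops seen [H2,H0,H0] ; pick H0
  del 157.253.0.0/16 (clear depth 16)
  Q 117.200.188.6: descend 011101011100100010111100 ; hops seen [H2,H0,H0] ; pick H0
  add 117.200.188.199/32 -> H0 at depth 32
  add 117.192.0.0/12 -> H0 at depth 12
  Q 117.200.188.199: descend 01110101110010001011110011000111 ; hops seen [H2,H0,H0,H0,H0] ; pick H0
  add 0.0.0.0/0 -> H2 at depth 0
  Q 117.200.188.9: descend 011101011100100010111100 ; hops seen [H2,H0,H0,H0] ; pick H0
  add 157.253.0.0/16 -> H0 at depth 16
  Q 117.200.188.199: descend 01110101110010001011110011000111 ; hops seen [H2,H0,H0,H0,H0] ; pick H0
  add 117.200.0.0/16 -> H1 at depth 16
  add 117.0.0.0/8 -> H2 at depth 8
  add 117.200.188.0/24 -> H0 at depth 24
  add 117.200.188.192/26 -> H2 at depth 26
  Q 16.121.107.144: descend 0 ; hops seen [H2] ; pick H2
  del 117.200.0.0/16 (clear depth 16)
  add 117.128.0.0/9 -> H2 at depth 9
  Q 117.200.188.232: descend 01110101110010001011110011 ; hops seen [H2,H2,H2,H0,H0,H0,H2] ; pick H2
  add 157.253.153.96/28 -> H0 at depth 28
  add 117.200.128.0/17 -> H1 at depth 17
  Q 117.200.188.1: descend 011101011100100010111100 ; hops seen [H2,H2,H2,H0,H1,H0,H0] ; pick H0
  add 117.200.188.192/28 -> H1 at depth 28
  del 117.200.188.192/26 (clear depth 26)
  add 117.0.0.0/8 -> H2 at depth 8
  Q 157.253.0.7: descend 1001110111111101 ; hops seen [H2,H0] ; pick H0
  add 117.200.188.0/24 -> H2 at depth 24
  add 117.200.188.199/32 -> H2 at depth 32

== LOOKUPS ==
["H1","H1","H0","H0","H0","H0","H0","H2","H2","H0","H0"]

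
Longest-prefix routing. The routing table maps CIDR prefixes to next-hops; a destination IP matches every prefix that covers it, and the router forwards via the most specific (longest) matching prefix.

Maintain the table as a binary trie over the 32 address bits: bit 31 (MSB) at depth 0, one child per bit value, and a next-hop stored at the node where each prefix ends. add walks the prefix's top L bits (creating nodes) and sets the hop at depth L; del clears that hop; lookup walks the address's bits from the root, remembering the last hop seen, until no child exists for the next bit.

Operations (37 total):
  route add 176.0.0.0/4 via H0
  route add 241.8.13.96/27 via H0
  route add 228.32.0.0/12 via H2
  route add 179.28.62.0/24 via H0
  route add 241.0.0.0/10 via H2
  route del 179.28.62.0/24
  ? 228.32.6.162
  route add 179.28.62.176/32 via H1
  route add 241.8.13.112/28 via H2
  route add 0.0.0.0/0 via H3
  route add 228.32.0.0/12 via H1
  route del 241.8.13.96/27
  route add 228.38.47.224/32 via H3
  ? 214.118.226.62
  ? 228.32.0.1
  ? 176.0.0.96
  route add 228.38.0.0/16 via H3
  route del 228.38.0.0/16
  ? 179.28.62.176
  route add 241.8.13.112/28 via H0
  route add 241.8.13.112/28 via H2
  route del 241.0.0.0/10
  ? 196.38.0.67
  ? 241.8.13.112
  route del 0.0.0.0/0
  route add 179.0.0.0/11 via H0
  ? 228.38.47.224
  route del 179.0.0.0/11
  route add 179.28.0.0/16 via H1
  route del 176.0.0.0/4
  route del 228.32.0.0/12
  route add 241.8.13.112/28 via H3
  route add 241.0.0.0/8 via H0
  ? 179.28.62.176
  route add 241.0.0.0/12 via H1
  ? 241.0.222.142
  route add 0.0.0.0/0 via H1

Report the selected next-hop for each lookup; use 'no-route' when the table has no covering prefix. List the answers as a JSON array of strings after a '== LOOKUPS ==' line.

Apply in order:
  + 176.0.0.0/4 (H0) depth=4
  + 241.8.13.96/27 (H0) depth=27
  + 228.32.0.0/12 (H2) depth=12
  + 179.28.62.0/24 (H0) depth=24
  + 241.0.0.0/10 (H2) depth=10
  del 179.28.62.0/24 (clear depth 24)
  Q 228.32.6.162: descend 111001000010 ; hops seen [H2] ; pick H2
  + 179.28.62.176/32 (H1) depth=32
  + 241.8.13.112/28 (H2) depth=28
  + 0.0.0.0/0 (H3) depth=0
  + 228.32.0.0/12 (H1) depth=12
  del 241.8.13.96/27 (clear depth 27)
  + 228.38.47.224/32 (H3) depth=32
  Q 214.118.226.62: descend 11 ; hops seen [H3] ; pick H3
  Q 228.32.0.1: descend 1110010000100 ; hops seen [H3,H1] ; pick H1
  Q 176.0.0.96: descend 101100 ; hops seen [H3,H0] ; pick H0
  + 228.38.0.0/16 (H3) depth=16
  del 228.38.0.0/16 (clear depth 16)
  Q 179.28.62.176: descend 10110011000111000011111010110000 ; hops seen [H3,H0,H1] ; pick H1
  + 241.8.13.112/28 (H0) depth=28
  + 241.8.13.112/28 (H2) depth=28
  del 241.0.0.0/10 (clear depth 10)
  Q 196.38.0.67: descend 11 ; hops seen [H3] ; pick H3
  Q 241.8.13.112: descend 1111000100001000000011010111 ; hops seen [H3,H2] ; pick H2
  del 0.0.0.0/0 (clear depth 0)
  + 179.0.0.0/11 (H0) depth=11
  Q 228.38.47.224: descend 11100100001001100010111111100000 ; hops seen [H1,H3] ; pick H3
  del 179.0.0.0/11 (clear depth 11)
  + 179.28.0.0/16 (H1) depth=16
  del 176.0.0.0/4 (clear depth 4)
  del 228.32.0.0/12 (clear depth 12)
  + 241.8.13.112/28 (H3) depth=28
  + 241.0.0.0/8 (H0) depth=8
  Q 179.28.62.176: descend 10110011000111000011111010110000 ; hops seen [H1,H1] ; pick H1
  + 241.0.0.0/12 (H1) depth=12
  Q 241.0.222.142: descend 111100010000 ; hops seen [H0,H1] ; pick H1
  + 0.0.0.0/0 (H1) depth=0

== LOOKUPS ==
["H2","H3","H1","H0","H1","H3","H2","H3","H1","H1"]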